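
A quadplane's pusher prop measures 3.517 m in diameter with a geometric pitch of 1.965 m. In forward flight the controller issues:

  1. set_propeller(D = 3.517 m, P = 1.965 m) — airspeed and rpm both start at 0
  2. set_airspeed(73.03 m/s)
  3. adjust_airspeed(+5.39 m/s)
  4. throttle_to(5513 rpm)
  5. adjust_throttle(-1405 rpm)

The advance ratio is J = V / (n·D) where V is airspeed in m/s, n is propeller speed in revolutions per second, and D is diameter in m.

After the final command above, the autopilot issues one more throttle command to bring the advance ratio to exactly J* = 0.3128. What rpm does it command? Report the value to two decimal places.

set_propeller: D = 3.517 m, P = 1.965 m (p = P/D = 0.558715); state ← (V=0, rpm=0)
set_airspeed(73.03): V ← 73.03 m/s
adjust_airspeed(+5.39): V ← 73.03 +5.39 = 78.42 m/s
throttle_to(5513): rpm ← 5513
adjust_throttle(-1405): rpm ← 5513 -1405 = 4108
final state: V = 78.42 m/s, rpm = 4108 → n = rpm/60 = 68.466667 rev/s
target J* = 0.3128; solve J* = V/(n·D) for n: n = V/(J*·D) = 78.42/(0.3128 × 3.517) = 71.283288 rev/s
rpm = 60·n = 4276.997296

rpm = 4277.00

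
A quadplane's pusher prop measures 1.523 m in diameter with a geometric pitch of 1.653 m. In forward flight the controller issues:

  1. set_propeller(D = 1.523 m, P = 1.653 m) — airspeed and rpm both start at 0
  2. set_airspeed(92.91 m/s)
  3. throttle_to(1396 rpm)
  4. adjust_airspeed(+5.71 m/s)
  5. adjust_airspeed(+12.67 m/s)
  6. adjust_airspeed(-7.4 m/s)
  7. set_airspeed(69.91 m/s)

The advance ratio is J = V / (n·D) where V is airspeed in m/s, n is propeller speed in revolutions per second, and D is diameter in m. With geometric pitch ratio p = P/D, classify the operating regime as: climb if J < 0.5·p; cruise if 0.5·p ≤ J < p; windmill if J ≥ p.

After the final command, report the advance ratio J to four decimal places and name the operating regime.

J = 1.9729, regime = windmill

set_propeller: D = 1.523 m, P = 1.653 m (p = P/D = 1.085358); state ← (V=0, rpm=0)
set_airspeed(92.91): V ← 92.91 m/s
throttle_to(1396): rpm ← 1396
adjust_airspeed(+5.71): V ← 92.91 +5.71 = 98.62 m/s
adjust_airspeed(+12.67): V ← 98.62 +12.67 = 111.29 m/s
adjust_airspeed(-7.4): V ← 111.29 -7.4 = 103.89 m/s
set_airspeed(69.91): V ← 69.91 m/s
final state: V = 69.91 m/s, rpm = 1396 → n = rpm/60 = 23.266667 rev/s
J = V / (n·D) = 69.91 / (23.266667 × 1.523) = 1.972901
regime bands: climb J<0.5427 | cruise [0.5427, 1.0854) | windmill J≥1.0854
J = 1.9729 → windmill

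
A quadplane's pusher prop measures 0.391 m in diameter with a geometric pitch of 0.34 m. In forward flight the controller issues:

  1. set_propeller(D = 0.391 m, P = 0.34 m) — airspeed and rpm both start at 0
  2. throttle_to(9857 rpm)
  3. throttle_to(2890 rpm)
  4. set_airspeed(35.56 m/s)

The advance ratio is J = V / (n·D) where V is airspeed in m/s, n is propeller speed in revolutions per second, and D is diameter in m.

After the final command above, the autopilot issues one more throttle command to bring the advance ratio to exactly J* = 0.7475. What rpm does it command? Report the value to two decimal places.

rpm = 7300.04

set_propeller: D = 0.391 m, P = 0.34 m (p = P/D = 0.869565); state ← (V=0, rpm=0)
throttle_to(9857): rpm ← 9857
throttle_to(2890): rpm ← 2890
set_airspeed(35.56): V ← 35.56 m/s
final state: V = 35.56 m/s, rpm = 2890 → n = rpm/60 = 48.166667 rev/s
target J* = 0.7475; solve J* = V/(n·D) for n: n = V/(J*·D) = 35.56/(0.7475 × 0.391) = 121.667280 rev/s
rpm = 60·n = 7300.036781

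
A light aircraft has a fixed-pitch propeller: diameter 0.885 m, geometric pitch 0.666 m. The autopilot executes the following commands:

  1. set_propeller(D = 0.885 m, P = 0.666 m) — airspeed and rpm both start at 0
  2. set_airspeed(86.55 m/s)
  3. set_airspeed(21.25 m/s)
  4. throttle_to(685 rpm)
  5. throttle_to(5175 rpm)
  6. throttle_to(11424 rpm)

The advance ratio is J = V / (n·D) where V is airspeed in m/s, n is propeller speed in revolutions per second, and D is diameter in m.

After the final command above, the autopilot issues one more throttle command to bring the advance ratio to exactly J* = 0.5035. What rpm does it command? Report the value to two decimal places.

rpm = 2861.33

set_propeller: D = 0.885 m, P = 0.666 m (p = P/D = 0.752542); state ← (V=0, rpm=0)
set_airspeed(86.55): V ← 86.55 m/s
set_airspeed(21.25): V ← 21.25 m/s
throttle_to(685): rpm ← 685
throttle_to(5175): rpm ← 5175
throttle_to(11424): rpm ← 11424
final state: V = 21.25 m/s, rpm = 11424 → n = rpm/60 = 190.400000 rev/s
target J* = 0.5035; solve J* = V/(n·D) for n: n = V/(J*·D) = 21.25/(0.5035 × 0.885) = 47.688777 rev/s
rpm = 60·n = 2861.326646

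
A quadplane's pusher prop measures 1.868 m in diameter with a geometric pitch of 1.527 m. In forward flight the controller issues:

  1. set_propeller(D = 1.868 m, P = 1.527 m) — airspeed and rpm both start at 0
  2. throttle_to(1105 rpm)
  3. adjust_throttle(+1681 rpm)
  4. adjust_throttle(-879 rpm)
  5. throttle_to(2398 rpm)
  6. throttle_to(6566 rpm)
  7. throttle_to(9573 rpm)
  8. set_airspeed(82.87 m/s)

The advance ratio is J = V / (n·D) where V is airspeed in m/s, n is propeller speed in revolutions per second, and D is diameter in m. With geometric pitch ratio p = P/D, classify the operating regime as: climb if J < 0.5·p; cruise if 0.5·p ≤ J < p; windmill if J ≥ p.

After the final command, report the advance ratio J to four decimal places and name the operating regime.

set_propeller: D = 1.868 m, P = 1.527 m (p = P/D = 0.817452); state ← (V=0, rpm=0)
throttle_to(1105): rpm ← 1105
adjust_throttle(+1681): rpm ← 1105 +1681 = 2786
adjust_throttle(-879): rpm ← 2786 -879 = 1907
throttle_to(2398): rpm ← 2398
throttle_to(6566): rpm ← 6566
throttle_to(9573): rpm ← 9573
set_airspeed(82.87): V ← 82.87 m/s
final state: V = 82.87 m/s, rpm = 9573 → n = rpm/60 = 159.550000 rev/s
J = V / (n·D) = 82.87 / (159.550000 × 1.868) = 0.278050
regime bands: climb J<0.4087 | cruise [0.4087, 0.8175) | windmill J≥0.8175
J = 0.2781 → climb

J = 0.2781, regime = climb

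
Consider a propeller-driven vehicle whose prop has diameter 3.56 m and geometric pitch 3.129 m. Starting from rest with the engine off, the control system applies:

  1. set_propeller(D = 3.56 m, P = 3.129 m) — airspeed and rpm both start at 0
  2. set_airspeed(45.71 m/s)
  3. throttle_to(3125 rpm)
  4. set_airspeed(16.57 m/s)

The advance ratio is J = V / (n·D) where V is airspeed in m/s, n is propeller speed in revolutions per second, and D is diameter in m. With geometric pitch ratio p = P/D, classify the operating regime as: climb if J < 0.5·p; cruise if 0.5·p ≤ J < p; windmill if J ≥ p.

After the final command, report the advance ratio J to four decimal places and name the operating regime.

set_propeller: D = 3.56 m, P = 3.129 m (p = P/D = 0.878933); state ← (V=0, rpm=0)
set_airspeed(45.71): V ← 45.71 m/s
throttle_to(3125): rpm ← 3125
set_airspeed(16.57): V ← 16.57 m/s
final state: V = 16.57 m/s, rpm = 3125 → n = rpm/60 = 52.083333 rev/s
J = V / (n·D) = 16.57 / (52.083333 × 3.56) = 0.089366
regime bands: climb J<0.4395 | cruise [0.4395, 0.8789) | windmill J≥0.8789
J = 0.0894 → climb

J = 0.0894, regime = climb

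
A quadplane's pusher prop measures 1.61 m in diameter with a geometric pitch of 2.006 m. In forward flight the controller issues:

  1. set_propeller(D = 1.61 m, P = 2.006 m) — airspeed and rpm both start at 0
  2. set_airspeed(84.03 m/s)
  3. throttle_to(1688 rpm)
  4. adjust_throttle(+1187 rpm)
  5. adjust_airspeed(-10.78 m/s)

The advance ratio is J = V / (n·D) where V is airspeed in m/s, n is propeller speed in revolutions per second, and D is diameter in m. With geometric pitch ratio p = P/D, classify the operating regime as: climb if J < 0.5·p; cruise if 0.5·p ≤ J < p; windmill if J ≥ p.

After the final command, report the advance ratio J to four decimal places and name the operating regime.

J = 0.9495, regime = cruise

set_propeller: D = 1.61 m, P = 2.006 m (p = P/D = 1.245963); state ← (V=0, rpm=0)
set_airspeed(84.03): V ← 84.03 m/s
throttle_to(1688): rpm ← 1688
adjust_throttle(+1187): rpm ← 1688 +1187 = 2875
adjust_airspeed(-10.78): V ← 84.03 -10.78 = 73.25 m/s
final state: V = 73.25 m/s, rpm = 2875 → n = rpm/60 = 47.916667 rev/s
J = V / (n·D) = 73.25 / (47.916667 × 1.61) = 0.949500
regime bands: climb J<0.6230 | cruise [0.6230, 1.2460) | windmill J≥1.2460
J = 0.9495 → cruise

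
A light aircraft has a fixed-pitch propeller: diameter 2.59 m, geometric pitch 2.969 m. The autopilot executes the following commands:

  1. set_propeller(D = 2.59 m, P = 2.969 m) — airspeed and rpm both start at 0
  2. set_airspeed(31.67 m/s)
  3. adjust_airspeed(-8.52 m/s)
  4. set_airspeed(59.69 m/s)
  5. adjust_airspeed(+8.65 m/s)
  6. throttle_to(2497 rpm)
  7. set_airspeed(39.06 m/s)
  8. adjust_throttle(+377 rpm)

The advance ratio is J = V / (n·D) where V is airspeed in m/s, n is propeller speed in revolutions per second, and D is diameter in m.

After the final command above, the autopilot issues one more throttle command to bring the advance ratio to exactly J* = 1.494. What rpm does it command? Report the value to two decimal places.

set_propeller: D = 2.59 m, P = 2.969 m (p = P/D = 1.146332); state ← (V=0, rpm=0)
set_airspeed(31.67): V ← 31.67 m/s
adjust_airspeed(-8.52): V ← 31.67 -8.52 = 23.15 m/s
set_airspeed(59.69): V ← 59.69 m/s
adjust_airspeed(+8.65): V ← 59.69 +8.65 = 68.34 m/s
throttle_to(2497): rpm ← 2497
set_airspeed(39.06): V ← 39.06 m/s
adjust_throttle(+377): rpm ← 2497 +377 = 2874
final state: V = 39.06 m/s, rpm = 2874 → n = rpm/60 = 47.900000 rev/s
target J* = 1.494; solve J* = V/(n·D) for n: n = V/(J*·D) = 39.06/(1.494 × 2.59) = 10.094432 rev/s
rpm = 60·n = 605.665907

rpm = 605.67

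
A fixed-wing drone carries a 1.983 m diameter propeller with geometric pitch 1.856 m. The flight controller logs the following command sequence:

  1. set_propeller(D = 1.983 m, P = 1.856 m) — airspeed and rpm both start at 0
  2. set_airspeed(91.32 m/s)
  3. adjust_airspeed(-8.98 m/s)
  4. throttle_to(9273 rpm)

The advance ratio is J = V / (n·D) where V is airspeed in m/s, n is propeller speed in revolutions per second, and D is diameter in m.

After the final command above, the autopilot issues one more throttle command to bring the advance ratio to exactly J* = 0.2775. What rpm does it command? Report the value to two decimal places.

set_propeller: D = 1.983 m, P = 1.856 m (p = P/D = 0.935956); state ← (V=0, rpm=0)
set_airspeed(91.32): V ← 91.32 m/s
adjust_airspeed(-8.98): V ← 91.32 -8.98 = 82.34 m/s
throttle_to(9273): rpm ← 9273
final state: V = 82.34 m/s, rpm = 9273 → n = rpm/60 = 154.550000 rev/s
target J* = 0.2775; solve J* = V/(n·D) for n: n = V/(J*·D) = 82.34/(0.2775 × 1.983) = 149.632234 rev/s
rpm = 60·n = 8977.934061

rpm = 8977.93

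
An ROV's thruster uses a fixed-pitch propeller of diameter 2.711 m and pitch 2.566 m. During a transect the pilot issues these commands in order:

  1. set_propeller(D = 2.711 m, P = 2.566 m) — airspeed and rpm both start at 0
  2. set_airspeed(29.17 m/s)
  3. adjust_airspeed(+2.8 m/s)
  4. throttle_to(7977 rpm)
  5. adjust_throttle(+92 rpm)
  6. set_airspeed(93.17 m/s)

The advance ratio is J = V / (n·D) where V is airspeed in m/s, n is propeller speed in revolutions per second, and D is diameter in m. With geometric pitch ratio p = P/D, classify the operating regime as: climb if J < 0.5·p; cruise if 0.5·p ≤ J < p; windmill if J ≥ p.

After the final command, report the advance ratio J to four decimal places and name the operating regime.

J = 0.2556, regime = climb

set_propeller: D = 2.711 m, P = 2.566 m (p = P/D = 0.946514); state ← (V=0, rpm=0)
set_airspeed(29.17): V ← 29.17 m/s
adjust_airspeed(+2.8): V ← 29.17 +2.8 = 31.97 m/s
throttle_to(7977): rpm ← 7977
adjust_throttle(+92): rpm ← 7977 +92 = 8069
set_airspeed(93.17): V ← 93.17 m/s
final state: V = 93.17 m/s, rpm = 8069 → n = rpm/60 = 134.483333 rev/s
J = V / (n·D) = 93.17 / (134.483333 × 2.711) = 0.255551
regime bands: climb J<0.4733 | cruise [0.4733, 0.9465) | windmill J≥0.9465
J = 0.2556 → climb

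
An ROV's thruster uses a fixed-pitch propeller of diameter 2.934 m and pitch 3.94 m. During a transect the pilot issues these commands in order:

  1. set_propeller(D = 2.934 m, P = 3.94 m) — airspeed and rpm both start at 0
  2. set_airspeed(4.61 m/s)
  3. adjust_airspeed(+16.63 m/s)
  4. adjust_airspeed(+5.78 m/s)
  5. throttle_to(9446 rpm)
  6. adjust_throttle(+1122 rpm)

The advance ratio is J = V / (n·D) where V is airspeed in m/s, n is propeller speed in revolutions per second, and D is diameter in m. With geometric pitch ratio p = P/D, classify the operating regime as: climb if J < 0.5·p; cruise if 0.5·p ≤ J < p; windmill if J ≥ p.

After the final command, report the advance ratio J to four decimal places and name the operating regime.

set_propeller: D = 2.934 m, P = 3.94 m (p = P/D = 1.342877); state ← (V=0, rpm=0)
set_airspeed(4.61): V ← 4.61 m/s
adjust_airspeed(+16.63): V ← 4.61 +16.63 = 21.24 m/s
adjust_airspeed(+5.78): V ← 21.24 +5.78 = 27.02 m/s
throttle_to(9446): rpm ← 9446
adjust_throttle(+1122): rpm ← 9446 +1122 = 10568
final state: V = 27.02 m/s, rpm = 10568 → n = rpm/60 = 176.133333 rev/s
J = V / (n·D) = 27.02 / (176.133333 × 2.934) = 0.052286
regime bands: climb J<0.6714 | cruise [0.6714, 1.3429) | windmill J≥1.3429
J = 0.0523 → climb

J = 0.0523, regime = climb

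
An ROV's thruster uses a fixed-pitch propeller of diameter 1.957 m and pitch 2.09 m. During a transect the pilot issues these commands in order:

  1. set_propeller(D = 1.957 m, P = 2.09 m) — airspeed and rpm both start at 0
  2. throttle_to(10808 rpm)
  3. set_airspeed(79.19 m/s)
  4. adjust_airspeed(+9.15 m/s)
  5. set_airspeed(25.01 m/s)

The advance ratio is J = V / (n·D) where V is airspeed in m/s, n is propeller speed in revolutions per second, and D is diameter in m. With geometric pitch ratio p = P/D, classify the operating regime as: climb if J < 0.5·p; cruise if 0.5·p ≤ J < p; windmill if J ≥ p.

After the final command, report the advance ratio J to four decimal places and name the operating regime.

set_propeller: D = 1.957 m, P = 2.09 m (p = P/D = 1.067961); state ← (V=0, rpm=0)
throttle_to(10808): rpm ← 10808
set_airspeed(79.19): V ← 79.19 m/s
adjust_airspeed(+9.15): V ← 79.19 +9.15 = 88.34 m/s
set_airspeed(25.01): V ← 25.01 m/s
final state: V = 25.01 m/s, rpm = 10808 → n = rpm/60 = 180.133333 rev/s
J = V / (n·D) = 25.01 / (180.133333 × 1.957) = 0.070946
regime bands: climb J<0.5340 | cruise [0.5340, 1.0680) | windmill J≥1.0680
J = 0.0709 → climb

J = 0.0709, regime = climb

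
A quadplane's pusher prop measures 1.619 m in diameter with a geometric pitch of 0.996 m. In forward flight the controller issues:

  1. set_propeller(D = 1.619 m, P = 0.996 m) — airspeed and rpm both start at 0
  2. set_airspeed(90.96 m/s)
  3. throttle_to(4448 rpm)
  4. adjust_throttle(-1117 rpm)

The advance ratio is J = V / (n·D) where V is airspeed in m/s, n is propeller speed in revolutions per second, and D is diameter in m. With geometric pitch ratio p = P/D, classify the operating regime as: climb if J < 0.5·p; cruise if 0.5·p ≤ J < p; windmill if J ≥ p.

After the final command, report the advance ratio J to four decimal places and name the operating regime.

J = 1.0120, regime = windmill

set_propeller: D = 1.619 m, P = 0.996 m (p = P/D = 0.615195); state ← (V=0, rpm=0)
set_airspeed(90.96): V ← 90.96 m/s
throttle_to(4448): rpm ← 4448
adjust_throttle(-1117): rpm ← 4448 -1117 = 3331
final state: V = 90.96 m/s, rpm = 3331 → n = rpm/60 = 55.516667 rev/s
J = V / (n·D) = 90.96 / (55.516667 × 1.619) = 1.011999
regime bands: climb J<0.3076 | cruise [0.3076, 0.6152) | windmill J≥0.6152
J = 1.0120 → windmill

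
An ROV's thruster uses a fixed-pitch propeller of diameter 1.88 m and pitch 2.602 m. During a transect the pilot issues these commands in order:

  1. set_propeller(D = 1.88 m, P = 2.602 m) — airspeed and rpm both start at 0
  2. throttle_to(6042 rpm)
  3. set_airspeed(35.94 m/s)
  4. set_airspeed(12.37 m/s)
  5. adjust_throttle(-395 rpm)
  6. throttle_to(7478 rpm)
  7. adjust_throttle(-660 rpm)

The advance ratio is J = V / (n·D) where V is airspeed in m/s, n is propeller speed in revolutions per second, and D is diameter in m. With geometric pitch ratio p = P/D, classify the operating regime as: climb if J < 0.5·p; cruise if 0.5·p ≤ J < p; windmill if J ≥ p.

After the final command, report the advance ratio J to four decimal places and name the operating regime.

J = 0.0579, regime = climb

set_propeller: D = 1.88 m, P = 2.602 m (p = P/D = 1.384043); state ← (V=0, rpm=0)
throttle_to(6042): rpm ← 6042
set_airspeed(35.94): V ← 35.94 m/s
set_airspeed(12.37): V ← 12.37 m/s
adjust_throttle(-395): rpm ← 6042 -395 = 5647
throttle_to(7478): rpm ← 7478
adjust_throttle(-660): rpm ← 7478 -660 = 6818
final state: V = 12.37 m/s, rpm = 6818 → n = rpm/60 = 113.633333 rev/s
J = V / (n·D) = 12.37 / (113.633333 × 1.88) = 0.057904
regime bands: climb J<0.6920 | cruise [0.6920, 1.3840) | windmill J≥1.3840
J = 0.0579 → climb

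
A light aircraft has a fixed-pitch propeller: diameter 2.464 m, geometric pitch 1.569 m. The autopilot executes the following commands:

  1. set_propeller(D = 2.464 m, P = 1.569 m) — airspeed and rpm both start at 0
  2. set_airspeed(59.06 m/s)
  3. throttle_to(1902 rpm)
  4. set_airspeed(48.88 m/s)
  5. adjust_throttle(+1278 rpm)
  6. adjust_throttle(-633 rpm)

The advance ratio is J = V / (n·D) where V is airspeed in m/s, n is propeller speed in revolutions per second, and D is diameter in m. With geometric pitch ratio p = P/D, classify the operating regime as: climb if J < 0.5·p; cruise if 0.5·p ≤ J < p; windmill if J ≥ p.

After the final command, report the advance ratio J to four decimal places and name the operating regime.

J = 0.4673, regime = cruise

set_propeller: D = 2.464 m, P = 1.569 m (p = P/D = 0.636769); state ← (V=0, rpm=0)
set_airspeed(59.06): V ← 59.06 m/s
throttle_to(1902): rpm ← 1902
set_airspeed(48.88): V ← 48.88 m/s
adjust_throttle(+1278): rpm ← 1902 +1278 = 3180
adjust_throttle(-633): rpm ← 3180 -633 = 2547
final state: V = 48.88 m/s, rpm = 2547 → n = rpm/60 = 42.450000 rev/s
J = V / (n·D) = 48.88 / (42.450000 × 2.464) = 0.467318
regime bands: climb J<0.3184 | cruise [0.3184, 0.6368) | windmill J≥0.6368
J = 0.4673 → cruise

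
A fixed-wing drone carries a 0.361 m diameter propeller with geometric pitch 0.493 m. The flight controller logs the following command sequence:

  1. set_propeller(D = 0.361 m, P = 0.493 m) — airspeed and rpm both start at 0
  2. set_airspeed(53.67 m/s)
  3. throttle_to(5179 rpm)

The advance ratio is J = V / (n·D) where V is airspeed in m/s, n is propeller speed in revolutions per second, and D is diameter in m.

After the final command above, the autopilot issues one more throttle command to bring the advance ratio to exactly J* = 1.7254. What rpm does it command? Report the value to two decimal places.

rpm = 5169.94

set_propeller: D = 0.361 m, P = 0.493 m (p = P/D = 1.365651); state ← (V=0, rpm=0)
set_airspeed(53.67): V ← 53.67 m/s
throttle_to(5179): rpm ← 5179
final state: V = 53.67 m/s, rpm = 5179 → n = rpm/60 = 86.316667 rev/s
target J* = 1.7254; solve J* = V/(n·D) for n: n = V/(J*·D) = 53.67/(1.7254 × 0.361) = 86.165736 rev/s
rpm = 60·n = 5169.944133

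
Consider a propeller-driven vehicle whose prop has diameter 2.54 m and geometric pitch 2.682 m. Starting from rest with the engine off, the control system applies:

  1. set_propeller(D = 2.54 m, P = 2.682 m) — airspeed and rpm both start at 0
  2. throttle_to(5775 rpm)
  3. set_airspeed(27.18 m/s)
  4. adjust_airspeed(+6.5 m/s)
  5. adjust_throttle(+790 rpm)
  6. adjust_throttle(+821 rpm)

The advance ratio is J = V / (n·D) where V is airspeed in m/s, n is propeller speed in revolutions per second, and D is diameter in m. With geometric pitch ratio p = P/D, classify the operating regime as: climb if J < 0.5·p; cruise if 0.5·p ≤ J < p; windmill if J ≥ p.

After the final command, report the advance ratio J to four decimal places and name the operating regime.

J = 0.1077, regime = climb

set_propeller: D = 2.54 m, P = 2.682 m (p = P/D = 1.055906); state ← (V=0, rpm=0)
throttle_to(5775): rpm ← 5775
set_airspeed(27.18): V ← 27.18 m/s
adjust_airspeed(+6.5): V ← 27.18 +6.5 = 33.68 m/s
adjust_throttle(+790): rpm ← 5775 +790 = 6565
adjust_throttle(+821): rpm ← 6565 +821 = 7386
final state: V = 33.68 m/s, rpm = 7386 → n = rpm/60 = 123.100000 rev/s
J = V / (n·D) = 33.68 / (123.100000 × 2.54) = 0.107716
regime bands: climb J<0.5280 | cruise [0.5280, 1.0559) | windmill J≥1.0559
J = 0.1077 → climb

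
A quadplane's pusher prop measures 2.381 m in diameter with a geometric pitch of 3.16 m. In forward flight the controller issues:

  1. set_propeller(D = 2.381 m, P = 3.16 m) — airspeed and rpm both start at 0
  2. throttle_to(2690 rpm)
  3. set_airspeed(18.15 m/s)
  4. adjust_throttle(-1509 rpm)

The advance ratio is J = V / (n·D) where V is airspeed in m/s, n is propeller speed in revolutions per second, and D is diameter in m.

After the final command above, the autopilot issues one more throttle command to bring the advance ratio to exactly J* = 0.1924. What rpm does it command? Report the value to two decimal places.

set_propeller: D = 2.381 m, P = 3.16 m (p = P/D = 1.327173); state ← (V=0, rpm=0)
throttle_to(2690): rpm ← 2690
set_airspeed(18.15): V ← 18.15 m/s
adjust_throttle(-1509): rpm ← 2690 -1509 = 1181
final state: V = 18.15 m/s, rpm = 1181 → n = rpm/60 = 19.683333 rev/s
target J* = 0.1924; solve J* = V/(n·D) for n: n = V/(J*·D) = 18.15/(0.1924 × 2.381) = 39.619790 rev/s
rpm = 60·n = 2377.187383

rpm = 2377.19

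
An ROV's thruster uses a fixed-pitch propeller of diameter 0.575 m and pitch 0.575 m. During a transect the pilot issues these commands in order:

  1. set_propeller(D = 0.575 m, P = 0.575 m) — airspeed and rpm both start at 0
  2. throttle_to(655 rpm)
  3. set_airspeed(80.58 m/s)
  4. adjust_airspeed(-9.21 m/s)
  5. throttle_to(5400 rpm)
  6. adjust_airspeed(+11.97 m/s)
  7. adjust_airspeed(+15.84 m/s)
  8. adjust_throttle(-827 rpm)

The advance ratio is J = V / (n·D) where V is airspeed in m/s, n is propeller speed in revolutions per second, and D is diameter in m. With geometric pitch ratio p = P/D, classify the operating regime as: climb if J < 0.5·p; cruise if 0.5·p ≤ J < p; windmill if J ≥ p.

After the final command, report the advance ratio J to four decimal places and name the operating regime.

J = 2.2631, regime = windmill

set_propeller: D = 0.575 m, P = 0.575 m (p = P/D = 1.000000); state ← (V=0, rpm=0)
throttle_to(655): rpm ← 655
set_airspeed(80.58): V ← 80.58 m/s
adjust_airspeed(-9.21): V ← 80.58 -9.21 = 71.37 m/s
throttle_to(5400): rpm ← 5400
adjust_airspeed(+11.97): V ← 71.37 +11.97 = 83.34 m/s
adjust_airspeed(+15.84): V ← 83.34 +15.84 = 99.18 m/s
adjust_throttle(-827): rpm ← 5400 -827 = 4573
final state: V = 99.18 m/s, rpm = 4573 → n = rpm/60 = 76.216667 rev/s
J = V / (n·D) = 99.18 / (76.216667 × 0.575) = 2.263113
regime bands: climb J<0.5000 | cruise [0.5000, 1.0000) | windmill J≥1.0000
J = 2.2631 → windmill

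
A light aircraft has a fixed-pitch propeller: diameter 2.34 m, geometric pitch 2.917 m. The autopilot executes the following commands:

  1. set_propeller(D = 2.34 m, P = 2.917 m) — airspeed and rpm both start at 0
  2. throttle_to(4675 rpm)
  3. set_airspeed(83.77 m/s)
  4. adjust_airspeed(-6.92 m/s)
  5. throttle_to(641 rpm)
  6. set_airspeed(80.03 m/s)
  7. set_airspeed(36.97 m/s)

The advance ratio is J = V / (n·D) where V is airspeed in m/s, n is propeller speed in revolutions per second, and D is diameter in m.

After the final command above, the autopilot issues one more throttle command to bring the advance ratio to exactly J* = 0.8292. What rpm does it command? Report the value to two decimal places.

set_propeller: D = 2.34 m, P = 2.917 m (p = P/D = 1.246581); state ← (V=0, rpm=0)
throttle_to(4675): rpm ← 4675
set_airspeed(83.77): V ← 83.77 m/s
adjust_airspeed(-6.92): V ← 83.77 -6.92 = 76.85 m/s
throttle_to(641): rpm ← 641
set_airspeed(80.03): V ← 80.03 m/s
set_airspeed(36.97): V ← 36.97 m/s
final state: V = 36.97 m/s, rpm = 641 → n = rpm/60 = 10.683333 rev/s
target J* = 0.8292; solve J* = V/(n·D) for n: n = V/(J*·D) = 36.97/(0.8292 × 2.34) = 19.053480 rev/s
rpm = 60·n = 1143.208777

rpm = 1143.21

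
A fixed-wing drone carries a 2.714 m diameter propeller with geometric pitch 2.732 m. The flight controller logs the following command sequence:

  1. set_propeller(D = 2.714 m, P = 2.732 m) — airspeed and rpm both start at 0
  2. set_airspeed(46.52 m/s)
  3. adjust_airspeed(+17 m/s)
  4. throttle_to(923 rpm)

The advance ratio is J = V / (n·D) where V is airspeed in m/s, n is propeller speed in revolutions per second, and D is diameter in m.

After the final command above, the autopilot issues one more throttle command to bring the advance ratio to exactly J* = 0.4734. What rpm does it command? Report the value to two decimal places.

rpm = 2966.36

set_propeller: D = 2.714 m, P = 2.732 m (p = P/D = 1.006632); state ← (V=0, rpm=0)
set_airspeed(46.52): V ← 46.52 m/s
adjust_airspeed(+17): V ← 46.52 +17 = 63.52 m/s
throttle_to(923): rpm ← 923
final state: V = 63.52 m/s, rpm = 923 → n = rpm/60 = 15.383333 rev/s
target J* = 0.4734; solve J* = V/(n·D) for n: n = V/(J*·D) = 63.52/(0.4734 × 2.714) = 49.439309 rev/s
rpm = 60·n = 2966.358543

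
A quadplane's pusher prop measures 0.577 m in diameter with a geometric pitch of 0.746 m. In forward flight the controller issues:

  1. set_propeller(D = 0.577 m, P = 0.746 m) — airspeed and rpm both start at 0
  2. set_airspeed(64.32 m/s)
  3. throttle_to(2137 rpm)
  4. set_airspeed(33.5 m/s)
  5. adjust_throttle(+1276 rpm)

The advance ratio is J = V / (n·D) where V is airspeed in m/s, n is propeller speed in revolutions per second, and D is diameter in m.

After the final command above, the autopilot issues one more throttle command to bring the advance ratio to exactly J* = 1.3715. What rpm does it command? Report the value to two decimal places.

set_propeller: D = 0.577 m, P = 0.746 m (p = P/D = 1.292894); state ← (V=0, rpm=0)
set_airspeed(64.32): V ← 64.32 m/s
throttle_to(2137): rpm ← 2137
set_airspeed(33.5): V ← 33.5 m/s
adjust_throttle(+1276): rpm ← 2137 +1276 = 3413
final state: V = 33.5 m/s, rpm = 3413 → n = rpm/60 = 56.883333 rev/s
target J* = 1.3715; solve J* = V/(n·D) for n: n = V/(J*·D) = 33.5/(1.3715 × 0.577) = 42.332428 rev/s
rpm = 60·n = 2539.945701

rpm = 2539.95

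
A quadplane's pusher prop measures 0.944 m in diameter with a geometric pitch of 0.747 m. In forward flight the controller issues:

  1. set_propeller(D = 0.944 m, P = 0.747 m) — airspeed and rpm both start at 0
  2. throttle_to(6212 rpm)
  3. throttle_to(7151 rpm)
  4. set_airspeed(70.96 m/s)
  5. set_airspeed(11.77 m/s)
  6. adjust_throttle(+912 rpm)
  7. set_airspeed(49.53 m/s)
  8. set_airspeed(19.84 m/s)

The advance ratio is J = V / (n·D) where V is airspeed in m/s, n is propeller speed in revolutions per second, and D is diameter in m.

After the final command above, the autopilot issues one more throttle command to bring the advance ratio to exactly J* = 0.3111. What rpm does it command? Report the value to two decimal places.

rpm = 4053.41

set_propeller: D = 0.944 m, P = 0.747 m (p = P/D = 0.791314); state ← (V=0, rpm=0)
throttle_to(6212): rpm ← 6212
throttle_to(7151): rpm ← 7151
set_airspeed(70.96): V ← 70.96 m/s
set_airspeed(11.77): V ← 11.77 m/s
adjust_throttle(+912): rpm ← 7151 +912 = 8063
set_airspeed(49.53): V ← 49.53 m/s
set_airspeed(19.84): V ← 19.84 m/s
final state: V = 19.84 m/s, rpm = 8063 → n = rpm/60 = 134.383333 rev/s
target J* = 0.3111; solve J* = V/(n·D) for n: n = V/(J*·D) = 19.84/(0.3111 × 0.944) = 67.556892 rev/s
rpm = 60·n = 4053.413530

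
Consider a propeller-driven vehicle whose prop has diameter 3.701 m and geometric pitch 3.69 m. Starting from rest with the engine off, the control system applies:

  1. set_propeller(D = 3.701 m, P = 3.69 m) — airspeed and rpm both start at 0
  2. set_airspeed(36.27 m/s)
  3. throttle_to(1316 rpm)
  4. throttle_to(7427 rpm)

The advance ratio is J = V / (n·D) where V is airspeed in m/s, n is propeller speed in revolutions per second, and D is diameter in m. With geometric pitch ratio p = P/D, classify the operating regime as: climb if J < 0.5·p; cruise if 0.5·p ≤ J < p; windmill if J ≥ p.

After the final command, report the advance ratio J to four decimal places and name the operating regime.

set_propeller: D = 3.701 m, P = 3.69 m (p = P/D = 0.997028); state ← (V=0, rpm=0)
set_airspeed(36.27): V ← 36.27 m/s
throttle_to(1316): rpm ← 1316
throttle_to(7427): rpm ← 7427
final state: V = 36.27 m/s, rpm = 7427 → n = rpm/60 = 123.783333 rev/s
J = V / (n·D) = 36.27 / (123.783333 × 3.701) = 0.079171
regime bands: climb J<0.4985 | cruise [0.4985, 0.9970) | windmill J≥0.9970
J = 0.0792 → climb

J = 0.0792, regime = climb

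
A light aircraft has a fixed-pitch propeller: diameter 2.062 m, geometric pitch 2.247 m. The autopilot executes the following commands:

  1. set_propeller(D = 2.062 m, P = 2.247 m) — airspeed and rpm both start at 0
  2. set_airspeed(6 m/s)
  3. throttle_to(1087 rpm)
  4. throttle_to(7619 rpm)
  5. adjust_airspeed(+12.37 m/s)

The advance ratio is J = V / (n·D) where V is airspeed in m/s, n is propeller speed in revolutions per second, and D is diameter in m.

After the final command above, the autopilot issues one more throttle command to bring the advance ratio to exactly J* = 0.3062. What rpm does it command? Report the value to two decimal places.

rpm = 1745.69

set_propeller: D = 2.062 m, P = 2.247 m (p = P/D = 1.089719); state ← (V=0, rpm=0)
set_airspeed(6): V ← 6 m/s
throttle_to(1087): rpm ← 1087
throttle_to(7619): rpm ← 7619
adjust_airspeed(+12.37): V ← 6 +12.37 = 18.37 m/s
final state: V = 18.37 m/s, rpm = 7619 → n = rpm/60 = 126.983333 rev/s
target J* = 0.3062; solve J* = V/(n·D) for n: n = V/(J*·D) = 18.37/(0.3062 × 2.062) = 29.094796 rev/s
rpm = 60·n = 1745.687730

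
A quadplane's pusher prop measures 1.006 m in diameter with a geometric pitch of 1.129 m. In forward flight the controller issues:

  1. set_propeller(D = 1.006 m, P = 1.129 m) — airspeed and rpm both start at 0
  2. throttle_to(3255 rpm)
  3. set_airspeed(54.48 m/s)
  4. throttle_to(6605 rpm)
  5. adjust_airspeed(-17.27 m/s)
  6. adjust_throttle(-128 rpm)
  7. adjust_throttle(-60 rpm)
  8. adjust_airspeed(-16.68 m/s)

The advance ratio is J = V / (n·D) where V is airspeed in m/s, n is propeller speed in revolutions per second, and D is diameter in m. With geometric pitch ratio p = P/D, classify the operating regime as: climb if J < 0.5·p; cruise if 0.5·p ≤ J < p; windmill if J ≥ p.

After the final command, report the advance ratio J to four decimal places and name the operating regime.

J = 0.1908, regime = climb

set_propeller: D = 1.006 m, P = 1.129 m (p = P/D = 1.122266); state ← (V=0, rpm=0)
throttle_to(3255): rpm ← 3255
set_airspeed(54.48): V ← 54.48 m/s
throttle_to(6605): rpm ← 6605
adjust_airspeed(-17.27): V ← 54.48 -17.27 = 37.21 m/s
adjust_throttle(-128): rpm ← 6605 -128 = 6477
adjust_throttle(-60): rpm ← 6477 -60 = 6417
adjust_airspeed(-16.68): V ← 37.21 -16.68 = 20.53 m/s
final state: V = 20.53 m/s, rpm = 6417 → n = rpm/60 = 106.950000 rev/s
J = V / (n·D) = 20.53 / (106.950000 × 1.006) = 0.190814
regime bands: climb J<0.5611 | cruise [0.5611, 1.1223) | windmill J≥1.1223
J = 0.1908 → climb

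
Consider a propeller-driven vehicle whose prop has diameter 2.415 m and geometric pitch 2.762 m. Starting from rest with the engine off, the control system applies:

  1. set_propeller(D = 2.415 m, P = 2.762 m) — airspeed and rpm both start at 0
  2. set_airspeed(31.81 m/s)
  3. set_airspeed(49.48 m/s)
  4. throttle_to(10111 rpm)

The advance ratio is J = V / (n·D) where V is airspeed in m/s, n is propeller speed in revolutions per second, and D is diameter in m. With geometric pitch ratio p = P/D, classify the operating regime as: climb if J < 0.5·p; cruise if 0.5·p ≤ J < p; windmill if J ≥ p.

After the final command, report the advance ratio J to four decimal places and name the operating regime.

J = 0.1216, regime = climb

set_propeller: D = 2.415 m, P = 2.762 m (p = P/D = 1.143685); state ← (V=0, rpm=0)
set_airspeed(31.81): V ← 31.81 m/s
set_airspeed(49.48): V ← 49.48 m/s
throttle_to(10111): rpm ← 10111
final state: V = 49.48 m/s, rpm = 10111 → n = rpm/60 = 168.516667 rev/s
J = V / (n·D) = 49.48 / (168.516667 × 2.415) = 0.121582
regime bands: climb J<0.5718 | cruise [0.5718, 1.1437) | windmill J≥1.1437
J = 0.1216 → climb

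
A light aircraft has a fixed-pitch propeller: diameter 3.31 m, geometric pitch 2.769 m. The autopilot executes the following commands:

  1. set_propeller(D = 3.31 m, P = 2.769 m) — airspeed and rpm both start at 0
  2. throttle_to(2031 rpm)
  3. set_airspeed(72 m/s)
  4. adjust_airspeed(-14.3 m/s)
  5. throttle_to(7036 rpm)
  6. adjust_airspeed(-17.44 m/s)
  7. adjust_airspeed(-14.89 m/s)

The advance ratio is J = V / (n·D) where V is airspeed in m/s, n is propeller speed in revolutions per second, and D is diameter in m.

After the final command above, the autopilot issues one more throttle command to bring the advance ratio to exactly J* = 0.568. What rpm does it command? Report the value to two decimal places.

set_propeller: D = 3.31 m, P = 2.769 m (p = P/D = 0.836556); state ← (V=0, rpm=0)
throttle_to(2031): rpm ← 2031
set_airspeed(72): V ← 72 m/s
adjust_airspeed(-14.3): V ← 72 -14.3 = 57.7 m/s
throttle_to(7036): rpm ← 7036
adjust_airspeed(-17.44): V ← 57.7 -17.44 = 40.26 m/s
adjust_airspeed(-14.89): V ← 40.26 -14.89 = 25.37 m/s
final state: V = 25.37 m/s, rpm = 7036 → n = rpm/60 = 117.266667 rev/s
target J* = 0.568; solve J* = V/(n·D) for n: n = V/(J*·D) = 25.37/(0.568 × 3.31) = 13.494107 rev/s
rpm = 60·n = 809.646398

rpm = 809.65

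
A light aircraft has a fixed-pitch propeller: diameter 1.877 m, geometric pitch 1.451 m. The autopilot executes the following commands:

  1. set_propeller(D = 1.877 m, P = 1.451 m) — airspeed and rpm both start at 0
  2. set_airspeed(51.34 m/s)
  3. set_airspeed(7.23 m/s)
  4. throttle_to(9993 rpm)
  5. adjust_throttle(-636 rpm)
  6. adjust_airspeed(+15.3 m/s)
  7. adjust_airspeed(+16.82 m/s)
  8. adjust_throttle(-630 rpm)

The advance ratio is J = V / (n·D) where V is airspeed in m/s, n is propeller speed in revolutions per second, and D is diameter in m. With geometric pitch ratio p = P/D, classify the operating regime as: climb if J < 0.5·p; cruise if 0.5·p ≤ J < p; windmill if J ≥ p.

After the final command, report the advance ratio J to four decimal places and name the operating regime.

J = 0.1441, regime = climb

set_propeller: D = 1.877 m, P = 1.451 m (p = P/D = 0.773042); state ← (V=0, rpm=0)
set_airspeed(51.34): V ← 51.34 m/s
set_airspeed(7.23): V ← 7.23 m/s
throttle_to(9993): rpm ← 9993
adjust_throttle(-636): rpm ← 9993 -636 = 9357
adjust_airspeed(+15.3): V ← 7.23 +15.3 = 22.53 m/s
adjust_airspeed(+16.82): V ← 22.53 +16.82 = 39.35 m/s
adjust_throttle(-630): rpm ← 9357 -630 = 8727
final state: V = 39.35 m/s, rpm = 8727 → n = rpm/60 = 145.450000 rev/s
J = V / (n·D) = 39.35 / (145.450000 × 1.877) = 0.144134
regime bands: climb J<0.3865 | cruise [0.3865, 0.7730) | windmill J≥0.7730
J = 0.1441 → climb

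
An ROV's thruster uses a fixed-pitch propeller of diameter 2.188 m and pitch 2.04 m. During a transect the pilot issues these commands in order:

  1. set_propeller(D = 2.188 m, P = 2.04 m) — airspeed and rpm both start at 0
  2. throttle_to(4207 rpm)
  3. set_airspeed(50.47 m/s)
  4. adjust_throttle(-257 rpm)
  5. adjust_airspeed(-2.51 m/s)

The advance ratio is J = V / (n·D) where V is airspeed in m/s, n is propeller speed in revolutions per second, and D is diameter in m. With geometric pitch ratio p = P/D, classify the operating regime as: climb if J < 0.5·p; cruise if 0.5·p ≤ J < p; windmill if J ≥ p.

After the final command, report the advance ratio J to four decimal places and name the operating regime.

set_propeller: D = 2.188 m, P = 2.04 m (p = P/D = 0.932358); state ← (V=0, rpm=0)
throttle_to(4207): rpm ← 4207
set_airspeed(50.47): V ← 50.47 m/s
adjust_throttle(-257): rpm ← 4207 -257 = 3950
adjust_airspeed(-2.51): V ← 50.47 -2.51 = 47.96 m/s
final state: V = 47.96 m/s, rpm = 3950 → n = rpm/60 = 65.833333 rev/s
J = V / (n·D) = 47.96 / (65.833333 × 2.188) = 0.332955
regime bands: climb J<0.4662 | cruise [0.4662, 0.9324) | windmill J≥0.9324
J = 0.3330 → climb

J = 0.3330, regime = climb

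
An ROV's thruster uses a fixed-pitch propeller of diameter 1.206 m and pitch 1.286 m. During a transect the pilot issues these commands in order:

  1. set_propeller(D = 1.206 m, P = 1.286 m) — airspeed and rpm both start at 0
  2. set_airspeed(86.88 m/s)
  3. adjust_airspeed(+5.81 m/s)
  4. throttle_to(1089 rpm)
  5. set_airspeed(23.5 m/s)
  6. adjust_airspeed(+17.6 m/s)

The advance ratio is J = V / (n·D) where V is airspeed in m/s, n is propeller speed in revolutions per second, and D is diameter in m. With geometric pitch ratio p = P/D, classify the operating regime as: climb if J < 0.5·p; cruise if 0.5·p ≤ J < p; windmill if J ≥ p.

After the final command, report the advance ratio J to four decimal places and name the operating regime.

set_propeller: D = 1.206 m, P = 1.286 m (p = P/D = 1.066335); state ← (V=0, rpm=0)
set_airspeed(86.88): V ← 86.88 m/s
adjust_airspeed(+5.81): V ← 86.88 +5.81 = 92.69 m/s
throttle_to(1089): rpm ← 1089
set_airspeed(23.5): V ← 23.5 m/s
adjust_airspeed(+17.6): V ← 23.5 +17.6 = 41.1 m/s
final state: V = 41.1 m/s, rpm = 1089 → n = rpm/60 = 18.150000 rev/s
J = V / (n·D) = 41.1 / (18.150000 × 1.206) = 1.877664
regime bands: climb J<0.5332 | cruise [0.5332, 1.0663) | windmill J≥1.0663
J = 1.8777 → windmill

J = 1.8777, regime = windmill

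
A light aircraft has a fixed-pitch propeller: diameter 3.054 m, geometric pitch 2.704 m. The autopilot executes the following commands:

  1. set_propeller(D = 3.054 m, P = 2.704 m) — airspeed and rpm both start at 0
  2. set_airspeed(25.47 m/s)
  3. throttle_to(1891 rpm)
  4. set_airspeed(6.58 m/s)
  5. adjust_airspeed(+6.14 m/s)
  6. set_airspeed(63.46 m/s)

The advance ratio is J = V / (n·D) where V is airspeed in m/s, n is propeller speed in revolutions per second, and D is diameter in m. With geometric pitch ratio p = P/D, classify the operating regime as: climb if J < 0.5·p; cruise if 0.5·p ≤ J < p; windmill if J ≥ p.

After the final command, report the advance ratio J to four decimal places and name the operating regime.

J = 0.6593, regime = cruise

set_propeller: D = 3.054 m, P = 2.704 m (p = P/D = 0.885396); state ← (V=0, rpm=0)
set_airspeed(25.47): V ← 25.47 m/s
throttle_to(1891): rpm ← 1891
set_airspeed(6.58): V ← 6.58 m/s
adjust_airspeed(+6.14): V ← 6.58 +6.14 = 12.72 m/s
set_airspeed(63.46): V ← 63.46 m/s
final state: V = 63.46 m/s, rpm = 1891 → n = rpm/60 = 31.516667 rev/s
J = V / (n·D) = 63.46 / (31.516667 × 3.054) = 0.659312
regime bands: climb J<0.4427 | cruise [0.4427, 0.8854) | windmill J≥0.8854
J = 0.6593 → cruise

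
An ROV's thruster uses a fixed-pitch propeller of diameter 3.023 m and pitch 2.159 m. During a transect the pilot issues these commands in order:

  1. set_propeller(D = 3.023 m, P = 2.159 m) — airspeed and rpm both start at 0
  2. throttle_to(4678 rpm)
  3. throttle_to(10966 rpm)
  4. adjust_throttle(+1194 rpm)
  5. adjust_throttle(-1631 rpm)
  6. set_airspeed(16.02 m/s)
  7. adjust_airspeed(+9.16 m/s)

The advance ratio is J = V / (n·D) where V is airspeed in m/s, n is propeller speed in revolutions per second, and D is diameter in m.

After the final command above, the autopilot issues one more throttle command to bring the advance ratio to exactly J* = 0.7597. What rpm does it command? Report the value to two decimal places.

rpm = 657.85

set_propeller: D = 3.023 m, P = 2.159 m (p = P/D = 0.714191); state ← (V=0, rpm=0)
throttle_to(4678): rpm ← 4678
throttle_to(10966): rpm ← 10966
adjust_throttle(+1194): rpm ← 10966 +1194 = 12160
adjust_throttle(-1631): rpm ← 12160 -1631 = 10529
set_airspeed(16.02): V ← 16.02 m/s
adjust_airspeed(+9.16): V ← 16.02 +9.16 = 25.18 m/s
final state: V = 25.18 m/s, rpm = 10529 → n = rpm/60 = 175.483333 rev/s
target J* = 0.7597; solve J* = V/(n·D) for n: n = V/(J*·D) = 25.18/(0.7597 × 3.023) = 10.964162 rev/s
rpm = 60·n = 657.849733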